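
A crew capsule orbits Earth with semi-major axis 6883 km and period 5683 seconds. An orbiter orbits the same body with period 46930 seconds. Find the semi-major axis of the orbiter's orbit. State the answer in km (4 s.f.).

a₂ ≈ 28120 km

Kepler's third law: a³ ∝ T², so a₂ = a₁ (T₂/T₁)^(2/3).
T₂/T₁ = 8.258, (T₂/T₁)^(2/3) = 4.086.
a₂ = 6883 × 4.086 = 28120 km.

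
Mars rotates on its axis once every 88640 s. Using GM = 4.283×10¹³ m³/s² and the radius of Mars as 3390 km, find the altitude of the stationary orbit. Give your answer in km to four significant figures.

h_sync ≈ 17040 km

A synchronous orbit has period T, so by Kepler's third law a = (μT²/4π²)^(1/3).
μT²/4π² = 4.283×10¹³ × (8.864×10⁴)² / 39.48 = 8.524×10²¹ m³.
a = 2.043×10⁷ m = 20428 km.
Altitude h = a − R = 20428 − 3390 = 17038 km.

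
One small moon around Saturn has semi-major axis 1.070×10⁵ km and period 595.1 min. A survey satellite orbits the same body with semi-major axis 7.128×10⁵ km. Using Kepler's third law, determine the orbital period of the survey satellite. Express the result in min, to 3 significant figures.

T₂ ≈ 10200 min

Kepler's third law: T² ∝ a³, so T₂ = T₁ (a₂/a₁)^(3/2).
a₂/a₁ = 6.662, (a₂/a₁)^(3/2) = 17.19.
T₂ = 595.1 × 17.19 = 10230 min.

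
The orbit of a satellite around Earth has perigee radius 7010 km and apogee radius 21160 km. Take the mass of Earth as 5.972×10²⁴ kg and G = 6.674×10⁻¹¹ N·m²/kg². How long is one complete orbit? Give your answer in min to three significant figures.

μ = GM = 6.674×10⁻¹¹ × 5.972×10²⁴ = 3.986×10¹⁴ m³/s².
Semi-major axis a = (r_p + r_a)/2 = (7010.0 + 21160)/2 = 14085 km = 1.408×10⁷ m.
By Kepler's third law T = 2π√(a³/μ) = 2π × 2.648×10³ = 1.664×10⁴ s.
= 277.3 min.

T ≈ 277 min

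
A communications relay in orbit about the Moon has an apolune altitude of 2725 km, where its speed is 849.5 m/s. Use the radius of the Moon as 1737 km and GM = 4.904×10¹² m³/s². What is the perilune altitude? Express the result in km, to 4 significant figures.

r_a = 1737 + 2725 = 4462.0 km = 4.462×10⁶ m.
Specific energy ε = v²/2 − μ/r = -7.382×10⁵ J/kg, so a = −μ/(2ε) = 3.321×10⁶ m.
The apsides satisfy r_p + r_a = 2a, so the perilune radius is 2a − r_a = 2.181×10⁶ m = 2180.9 km.
Perilune altitude = 2180.9 − 1737 = 443.88 km.

perilune altitude ≈ 443.9 km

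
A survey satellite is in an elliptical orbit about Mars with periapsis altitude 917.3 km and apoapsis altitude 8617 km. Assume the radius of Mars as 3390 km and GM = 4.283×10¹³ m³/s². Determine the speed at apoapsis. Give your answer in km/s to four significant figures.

r_p = 3390 + 917.3 = 4307.3 km = 4.3073×10⁶ m.
r_a = 3390 + 8617 = 12007 km = 1.2007×10⁷ m.
Semi-major axis a = (r_p + r_a)/2 = 8157.1 km = 8.157×10⁶ m.
Vis-viva: v² = μ(2/r − 1/a) = 4.283×10¹³ × (1.666×10⁻⁷ − 1.226×10⁻⁷) = 1.884×10⁶ m²/s².
v = 1372 m/s = 1.372 km/s.

v ≈ 1.372 km/s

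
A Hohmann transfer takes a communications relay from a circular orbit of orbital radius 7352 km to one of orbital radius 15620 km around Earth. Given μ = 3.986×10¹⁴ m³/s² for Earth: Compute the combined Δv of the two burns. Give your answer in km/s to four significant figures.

r₁ = 7352 km = 7.352×10⁶ m.
r₂ = 15620 km = 1.562×10⁷ m.
Transfer ellipse a_t = (r₁ + r₂)/2 = 1.149×10⁷ m.
At r₁: circular v_c1 = √(μ/r₁) = 7363 m/s; transfer-perigee v_p = √[μ(2/r₁ − 1/a_t)] = 8587 m/s.
Δv₁ = v_p − v_c1 = 1223 m/s.
At r₂: circular v_c2 = √(μ/r₂) = 5052 m/s; transfer-apogee v_a = √[μ(2/r₂ − 1/a_t)] = 4042 m/s.
Δv₂ = v_c2 − v_a = 1010 m/s.
Total Δv = Δv₁ + Δv₂ = 2233 m/s = 2.233 km/s.

Δv_total ≈ 2.233 km/s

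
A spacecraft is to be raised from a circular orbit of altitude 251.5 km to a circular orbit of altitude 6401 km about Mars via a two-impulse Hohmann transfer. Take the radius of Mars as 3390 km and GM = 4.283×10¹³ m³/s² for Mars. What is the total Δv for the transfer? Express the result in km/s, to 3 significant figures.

r₁ = 3390 + 251.5 = 3641.5 km = 3.6415×10⁶ m.
r₂ = 3390 + 6401 = 9791.0 km = 9.7910×10⁶ m.
Transfer ellipse a_t = (r₁ + r₂)/2 = 6.716×10⁶ m.
At r₁: circular v_c1 = √(μ/r₁) = 3430 m/s; transfer-periapsis v_p = √[μ(2/r₁ − 1/a_t)] = 4141 m/s.
Δv₁ = v_p − v_c1 = 711.3 m/s.
At r₂: circular v_c2 = √(μ/r₂) = 2092 m/s; transfer-apoapsis v_a = √[μ(2/r₂ − 1/a_t)] = 1540 m/s.
Δv₂ = v_c2 − v_a = 551.5 m/s.
Total Δv = Δv₁ + Δv₂ = 1263 m/s = 1.263 km/s.

Δv_total ≈ 1.26 km/s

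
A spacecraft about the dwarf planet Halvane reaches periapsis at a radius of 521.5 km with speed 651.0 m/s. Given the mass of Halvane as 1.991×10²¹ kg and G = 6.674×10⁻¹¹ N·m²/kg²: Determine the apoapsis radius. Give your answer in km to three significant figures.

μ = GM = 6.674×10⁻¹¹ × 1.991×10²¹ = 1.329×10¹¹ m³/s².
r_p = 5.215×10⁵ m.
Specific energy ε = v²/2 − μ/r = -4.290×10⁴ J/kg, so a = −μ/(2ε) = 1.549×10⁶ m.
The apsides satisfy r_p + r_a = 2a, so the apoapsis radius is 2a − r_p = 2.576×10⁶ m = 2575.8 km.

apoapsis radius ≈ 2580 km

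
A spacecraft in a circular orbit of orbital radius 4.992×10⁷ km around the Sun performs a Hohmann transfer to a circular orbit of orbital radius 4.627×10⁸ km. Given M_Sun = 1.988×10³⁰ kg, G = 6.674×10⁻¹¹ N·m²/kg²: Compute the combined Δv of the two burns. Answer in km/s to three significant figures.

μ = GM = 6.674×10⁻¹¹ × 1.988×10³⁰ = 1.327×10²⁰ m³/s².
r₁ = 4.992×10⁷ km = 4.992×10¹⁰ m.
r₂ = 4.627×10⁸ km = 4.627×10¹¹ m.
Transfer ellipse a_t = (r₁ + r₂)/2 = 2.563×10¹¹ m.
At r₁: circular v_c1 = √(μ/r₁) = 51550 m/s; transfer-perihelion v_p = √[μ(2/r₁ − 1/a_t)] = 69270 m/s.
Δv₁ = v_p − v_c1 = 17710 m/s.
At r₂: circular v_c2 = √(μ/r₂) = 16930 m/s; transfer-aphelion v_a = √[μ(2/r₂ − 1/a_t)] = 7473 m/s.
Δv₂ = v_c2 − v_a = 9460 m/s.
Total Δv = Δv₁ + Δv₂ = 27170 m/s = 27.17 km/s.

Δv_total ≈ 27.2 km/s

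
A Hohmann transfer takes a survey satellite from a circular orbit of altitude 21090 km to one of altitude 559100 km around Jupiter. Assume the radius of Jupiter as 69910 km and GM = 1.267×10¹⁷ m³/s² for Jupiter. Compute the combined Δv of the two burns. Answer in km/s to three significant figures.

Δv_total ≈ 19.1 km/s

r₁ = 69910 + 21090 = 91000 km = 9.1000×10⁷ m.
r₂ = 69910 + 559100 = 629010 km = 6.2901×10⁸ m.
Transfer ellipse a_t = (r₁ + r₂)/2 = 3.600×10⁸ m.
At r₁: circular v_c1 = √(μ/r₁) = 37310 m/s; transfer-perijove v_p = √[μ(2/r₁ − 1/a_t)] = 49320 m/s.
Δv₁ = v_p − v_c1 = 12010 m/s.
At r₂: circular v_c2 = √(μ/r₂) = 14190 m/s; transfer-apojove v_a = √[μ(2/r₂ − 1/a_t)] = 7136 m/s.
Δv₂ = v_c2 − v_a = 7057 m/s.
Total Δv = Δv₁ + Δv₂ = 19070 m/s = 19.07 km/s.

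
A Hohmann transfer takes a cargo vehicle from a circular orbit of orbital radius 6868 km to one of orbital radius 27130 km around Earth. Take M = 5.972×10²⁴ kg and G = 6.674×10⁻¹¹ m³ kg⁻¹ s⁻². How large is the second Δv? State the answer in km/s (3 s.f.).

Δv ≈ 1.40 km/s

μ = GM = 6.674×10⁻¹¹ × 5.972×10²⁴ = 3.986×10¹⁴ m³/s².
r₁ = 6868 km = 6.868×10⁶ m.
r₂ = 27130 km = 2.713×10⁷ m.
Transfer ellipse a_t = (r₁ + r₂)/2 = 1.700×10⁷ m.
At r₁: circular v_c1 = √(μ/r₁) = 7618 m/s; transfer-perigee v_p = √[μ(2/r₁ − 1/a_t)] = 9624 m/s.
At r₂: circular v_c2 = √(μ/r₂) = 3833 m/s; transfer-apogee v_a = √[μ(2/r₂ − 1/a_t)] = 2436 m/s.
Δv₂ = v_c2 − v_a = 1397 m/s.
= 1.397 km/s.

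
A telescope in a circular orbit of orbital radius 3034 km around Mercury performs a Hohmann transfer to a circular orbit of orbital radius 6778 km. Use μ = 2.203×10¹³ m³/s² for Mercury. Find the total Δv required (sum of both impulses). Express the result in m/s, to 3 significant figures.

r₁ = 3034 km = 3.034×10⁶ m.
r₂ = 6778 km = 6.778×10⁶ m.
Transfer ellipse a_t = (r₁ + r₂)/2 = 4.906×10⁶ m.
At r₁: circular v_c1 = √(μ/r₁) = 2695 m/s; transfer-periherm v_p = √[μ(2/r₁ − 1/a_t)] = 3167 m/s.
Δv₁ = v_p − v_c1 = 472.6 m/s.
At r₂: circular v_c2 = √(μ/r₂) = 1803 m/s; transfer-apoherm v_a = √[μ(2/r₂ − 1/a_t)] = 1418 m/s.
Δv₂ = v_c2 − v_a = 385.1 m/s.
Total Δv = Δv₁ + Δv₂ = 857.7 m/s.

Δv_total ≈ 858 m/s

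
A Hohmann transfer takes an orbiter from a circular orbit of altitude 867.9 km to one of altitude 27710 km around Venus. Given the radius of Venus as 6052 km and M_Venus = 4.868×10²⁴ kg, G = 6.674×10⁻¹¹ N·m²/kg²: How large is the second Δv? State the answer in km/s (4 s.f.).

μ = GM = 6.674×10⁻¹¹ × 4.868×10²⁴ = 3.249×10¹⁴ m³/s².
r₁ = 6052 + 867.9 = 6919.9 km = 6.9199×10⁶ m.
r₂ = 6052 + 27710 = 33762 km = 3.3762×10⁷ m.
Transfer ellipse a_t = (r₁ + r₂)/2 = 2.034×10⁷ m.
At r₁: circular v_c1 = √(μ/r₁) = 6852 m/s; transfer-periapsis v_p = √[μ(2/r₁ − 1/a_t)] = 8828 m/s.
At r₂: circular v_c2 = √(μ/r₂) = 3102 m/s; transfer-apoapsis v_a = √[μ(2/r₂ − 1/a_t)] = 1809 m/s.
Δv₂ = v_c2 − v_a = 1293 m/s.
= 1.293 km/s.

Δv ≈ 1.293 km/s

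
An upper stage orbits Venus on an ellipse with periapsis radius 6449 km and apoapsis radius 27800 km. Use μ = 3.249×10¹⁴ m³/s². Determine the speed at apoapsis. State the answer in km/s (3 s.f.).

Semi-major axis a = (r_p + r_a)/2 = 17124 km = 1.712×10⁷ m.
Vis-viva: v² = μ(2/r − 1/a) = 3.249×10¹⁴ × (7.194×10⁻⁸ − 5.840×10⁻⁸) = 4.401×10⁶ m²/s².
v = 2098 m/s = 2.098 km/s.

v ≈ 2.10 km/s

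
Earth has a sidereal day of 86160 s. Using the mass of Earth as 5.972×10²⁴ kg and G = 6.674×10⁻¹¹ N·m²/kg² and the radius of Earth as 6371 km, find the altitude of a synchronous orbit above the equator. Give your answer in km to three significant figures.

μ = GM = 6.674×10⁻¹¹ × 5.972×10²⁴ = 3.986×10¹⁴ m³/s².
A synchronous orbit has period T, so by Kepler's third law a = (μT²/4π²)^(1/3).
μT²/4π² = 3.986×10¹⁴ × (8.616×10⁴)² / 39.48 = 7.495×10²² m³.
a = 4.216×10⁷ m = 42162 km.
Altitude h = a − R = 42162 − 6371 = 35791 km.

h_sync ≈ 35800 km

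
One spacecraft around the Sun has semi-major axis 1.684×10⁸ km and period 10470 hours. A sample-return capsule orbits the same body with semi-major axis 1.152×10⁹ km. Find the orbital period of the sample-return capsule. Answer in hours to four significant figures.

Kepler's third law: T² ∝ a³, so T₂ = T₁ (a₂/a₁)^(3/2).
a₂/a₁ = 6.841, (a₂/a₁)^(3/2) = 17.89.
T₂ = 10470 × 17.89 = 1.873×10⁵ hours.

T₂ ≈ 1.873×10⁵ hours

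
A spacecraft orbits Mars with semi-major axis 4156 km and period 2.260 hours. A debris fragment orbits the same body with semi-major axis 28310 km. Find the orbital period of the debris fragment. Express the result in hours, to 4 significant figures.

Kepler's third law: T² ∝ a³, so T₂ = T₁ (a₂/a₁)^(3/2).
a₂/a₁ = 6.812, (a₂/a₁)^(3/2) = 17.78.
T₂ = 2.260 × 17.78 = 40.18 hours.

T₂ ≈ 40.18 hours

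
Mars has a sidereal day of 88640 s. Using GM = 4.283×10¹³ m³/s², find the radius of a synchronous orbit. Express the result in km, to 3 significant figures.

r_sync ≈ 20400 km

A synchronous orbit has period T, so by Kepler's third law a = (μT²/4π²)^(1/3).
μT²/4π² = 4.283×10¹³ × (8.864×10⁴)² / 39.48 = 8.524×10²¹ m³.
a = 2.043×10⁷ m = 20428 km.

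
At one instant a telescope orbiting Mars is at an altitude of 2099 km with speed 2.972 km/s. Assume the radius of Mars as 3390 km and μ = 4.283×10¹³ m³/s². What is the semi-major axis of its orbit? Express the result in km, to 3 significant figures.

a ≈ 6320 km

r = 3390 + 2099 = 5489.0 km = 5.489×10⁶ m.
Specific orbital energy ε = v²/2 − μ/r = (2972)²/2 − 4.283×10¹³/5.489×10⁶ = -3.386×10⁶ J/kg.
Since ε = −μ/(2a), a = −μ/(2ε) = 6.324×10⁶ m = 6323.7 km.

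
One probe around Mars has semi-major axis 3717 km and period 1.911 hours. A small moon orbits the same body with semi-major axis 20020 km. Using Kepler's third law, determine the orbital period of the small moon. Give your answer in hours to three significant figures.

T₂ ≈ 23.9 hours

Kepler's third law: T² ∝ a³, so T₂ = T₁ (a₂/a₁)^(3/2).
a₂/a₁ = 5.386, (a₂/a₁)^(3/2) = 12.50.
T₂ = 1.911 × 12.50 = 23.89 hours.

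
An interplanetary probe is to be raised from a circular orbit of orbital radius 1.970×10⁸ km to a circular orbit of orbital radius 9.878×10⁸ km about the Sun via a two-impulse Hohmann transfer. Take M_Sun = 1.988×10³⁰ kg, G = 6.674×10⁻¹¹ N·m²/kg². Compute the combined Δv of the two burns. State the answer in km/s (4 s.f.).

Δv_total ≈ 12.47 km/s

μ = GM = 6.674×10⁻¹¹ × 1.988×10³⁰ = 1.327×10²⁰ m³/s².
r₁ = 1.970×10⁸ km = 1.970×10¹¹ m.
r₂ = 9.878×10⁸ km = 9.878×10¹¹ m.
Transfer ellipse a_t = (r₁ + r₂)/2 = 5.924×10¹¹ m.
At r₁: circular v_c1 = √(μ/r₁) = 25950 m/s; transfer-perihelion v_p = √[μ(2/r₁ − 1/a_t)] = 33510 m/s.
Δv₁ = v_p − v_c1 = 7560 m/s.
At r₂: circular v_c2 = √(μ/r₂) = 11590 m/s; transfer-aphelion v_a = √[μ(2/r₂ − 1/a_t)] = 6683 m/s.
Δv₂ = v_c2 − v_a = 4906 m/s.
Total Δv = Δv₁ + Δv₂ = 12470 m/s = 12.47 km/s.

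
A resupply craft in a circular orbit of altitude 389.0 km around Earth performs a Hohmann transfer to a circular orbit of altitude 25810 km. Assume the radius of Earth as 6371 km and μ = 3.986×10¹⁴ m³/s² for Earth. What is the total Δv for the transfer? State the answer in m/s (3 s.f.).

Δv_total ≈ 3640 m/s

r₁ = 6371 + 389.0 = 6760.0 km = 6.7600×10⁶ m.
r₂ = 6371 + 25810 = 32181 km = 3.2181×10⁷ m.
Transfer ellipse a_t = (r₁ + r₂)/2 = 1.947×10⁷ m.
At r₁: circular v_c1 = √(μ/r₁) = 7679 m/s; transfer-perigee v_p = √[μ(2/r₁ − 1/a_t)] = 9872 m/s.
Δv₁ = v_p − v_c1 = 2193 m/s.
At r₂: circular v_c2 = √(μ/r₂) = 3519 m/s; transfer-apogee v_a = √[μ(2/r₂ − 1/a_t)] = 2074 m/s.
Δv₂ = v_c2 − v_a = 1446 m/s.
Total Δv = Δv₁ + Δv₂ = 3639 m/s.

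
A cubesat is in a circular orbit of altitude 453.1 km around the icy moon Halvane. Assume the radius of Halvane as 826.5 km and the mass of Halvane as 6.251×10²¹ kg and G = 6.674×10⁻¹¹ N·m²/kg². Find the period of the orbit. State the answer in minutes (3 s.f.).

μ = GM = 6.674×10⁻¹¹ × 6.251×10²¹ = 4.172×10¹¹ m³/s².
r = 826.5 + 453.1 = 1279.6 km = 1.2796×10⁶ m.
Kepler's third law: T = 2π√(r³/μ) = 2π√((1.280×10⁶)³ / 4.172×10¹¹).
r³/μ = 5.022×10⁶ s², so T = 2π × 2.241×10³ = 1.408×10⁴ s.
Converting: 1.408×10⁴ s ÷ 60.00 = 234.7 minutes.

T ≈ 235 minutes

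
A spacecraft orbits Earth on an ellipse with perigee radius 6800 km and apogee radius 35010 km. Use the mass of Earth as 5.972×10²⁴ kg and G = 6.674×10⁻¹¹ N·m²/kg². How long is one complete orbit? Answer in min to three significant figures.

μ = GM = 6.674×10⁻¹¹ × 5.972×10²⁴ = 3.986×10¹⁴ m³/s².
Semi-major axis a = (r_p + r_a)/2 = (6800.0 + 35010)/2 = 20905 km = 2.090×10⁷ m.
By Kepler's third law T = 2π√(a³/μ) = 2π × 4.788×10³ = 3.008×10⁴ s.
= 501.4 min.

T ≈ 501 min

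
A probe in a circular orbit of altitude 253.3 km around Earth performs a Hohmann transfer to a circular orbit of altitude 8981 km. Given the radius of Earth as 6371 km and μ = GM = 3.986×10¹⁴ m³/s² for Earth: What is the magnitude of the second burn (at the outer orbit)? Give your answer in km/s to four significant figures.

r₁ = 6371 + 253.3 = 6624.3 km = 6.6243×10⁶ m.
r₂ = 6371 + 8981 = 15352 km = 1.5352×10⁷ m.
Transfer ellipse a_t = (r₁ + r₂)/2 = 1.099×10⁷ m.
At r₁: circular v_c1 = √(μ/r₁) = 7757 m/s; transfer-perigee v_p = √[μ(2/r₁ − 1/a_t)] = 9169 m/s.
At r₂: circular v_c2 = √(μ/r₂) = 5095 m/s; transfer-apogee v_a = √[μ(2/r₂ − 1/a_t)] = 3956 m/s.
Δv₂ = v_c2 − v_a = 1139 m/s.
= 1.139 km/s.

Δv ≈ 1.139 km/s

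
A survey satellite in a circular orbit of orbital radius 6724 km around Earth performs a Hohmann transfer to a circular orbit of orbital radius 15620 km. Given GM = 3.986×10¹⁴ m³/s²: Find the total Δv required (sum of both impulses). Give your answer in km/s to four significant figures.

Δv_total ≈ 2.537 km/s

r₁ = 6724 km = 6.724×10⁶ m.
r₂ = 15620 km = 1.562×10⁷ m.
Transfer ellipse a_t = (r₁ + r₂)/2 = 1.117×10⁷ m.
At r₁: circular v_c1 = √(μ/r₁) = 7699 m/s; transfer-perigee v_p = √[μ(2/r₁ − 1/a_t)] = 9104 m/s.
Δv₁ = v_p − v_c1 = 1405 m/s.
At r₂: circular v_c2 = √(μ/r₂) = 5052 m/s; transfer-apogee v_a = √[μ(2/r₂ − 1/a_t)] = 3919 m/s.
Δv₂ = v_c2 − v_a = 1133 m/s.
Total Δv = Δv₁ + Δv₂ = 2537 m/s = 2.537 km/s.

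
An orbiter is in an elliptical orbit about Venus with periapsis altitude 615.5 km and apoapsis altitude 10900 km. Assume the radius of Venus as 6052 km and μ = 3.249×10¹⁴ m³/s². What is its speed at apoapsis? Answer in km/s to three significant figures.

v ≈ 3.29 km/s

r_p = 6052 + 615.5 = 6667.5 km = 6.6675×10⁶ m.
r_a = 6052 + 10900 = 16952 km = 1.6952×10⁷ m.
Semi-major axis a = (r_p + r_a)/2 = 11810 km = 1.181×10⁷ m.
Vis-viva: v² = μ(2/r − 1/a) = 3.249×10¹⁴ × (1.180×10⁻⁷ − 8.468×10⁻⁸) = 1.082×10⁷ m²/s².
v = 3289 m/s = 3.289 km/s.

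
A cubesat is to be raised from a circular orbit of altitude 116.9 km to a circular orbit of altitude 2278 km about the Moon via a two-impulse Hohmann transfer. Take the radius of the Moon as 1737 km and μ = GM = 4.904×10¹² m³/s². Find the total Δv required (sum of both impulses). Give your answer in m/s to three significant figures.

r₁ = 1737 + 116.9 = 1853.9 km = 1.8539×10⁶ m.
r₂ = 1737 + 2278 = 4015.0 km = 4.0150×10⁶ m.
Transfer ellipse a_t = (r₁ + r₂)/2 = 2.934×10⁶ m.
At r₁: circular v_c1 = √(μ/r₁) = 1626 m/s; transfer-perilune v_p = √[μ(2/r₁ − 1/a_t)] = 1902 m/s.
Δv₁ = v_p − v_c1 = 276.0 m/s.
At r₂: circular v_c2 = √(μ/r₂) = 1105 m/s; transfer-apolune v_a = √[μ(2/r₂ − 1/a_t)] = 878.4 m/s.
Δv₂ = v_c2 − v_a = 226.7 m/s.
Total Δv = Δv₁ + Δv₂ = 502.8 m/s.

Δv_total ≈ 503 m/s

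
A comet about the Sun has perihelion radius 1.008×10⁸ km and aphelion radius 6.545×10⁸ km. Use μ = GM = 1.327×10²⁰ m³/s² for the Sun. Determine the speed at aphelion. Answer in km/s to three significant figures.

Semi-major axis a = (r_p + r_a)/2 = 3.7765×10⁸ km = 3.776×10¹¹ m.
Vis-viva: v² = μ(2/r − 1/a) = 1.327×10²⁰ × (3.056×10⁻¹² − 2.648×10⁻¹²) = 5.412×10⁷ m²/s².
v = 7356 m/s = 7.356 km/s.

v ≈ 7.36 km/s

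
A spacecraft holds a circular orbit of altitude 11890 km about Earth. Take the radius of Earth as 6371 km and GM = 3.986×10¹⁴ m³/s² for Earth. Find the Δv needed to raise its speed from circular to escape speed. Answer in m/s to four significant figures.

r = 6371 + 11890 = 18261 km = 1.8261×10⁷ m.
Circular speed v_c = √(μ/r) = 4672 m/s.
Escape speed v_esc = √(2μ/r) = √2 × v_c = 6607 m/s.
Δv = v_esc − v_c = 1935 m/s.

Δv ≈ 1935 m/s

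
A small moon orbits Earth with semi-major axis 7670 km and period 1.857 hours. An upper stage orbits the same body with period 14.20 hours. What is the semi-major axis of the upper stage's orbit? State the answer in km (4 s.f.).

a₂ ≈ 29770 km

Kepler's third law: a³ ∝ T², so a₂ = a₁ (T₂/T₁)^(2/3).
T₂/T₁ = 7.647, (T₂/T₁)^(2/3) = 3.881.
a₂ = 7670 × 3.881 = 29770 km.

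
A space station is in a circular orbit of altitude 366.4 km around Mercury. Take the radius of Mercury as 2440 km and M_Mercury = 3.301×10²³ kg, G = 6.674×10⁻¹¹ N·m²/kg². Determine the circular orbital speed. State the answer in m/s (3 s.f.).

μ = GM = 6.674×10⁻¹¹ × 3.301×10²³ = 2.203×10¹³ m³/s².
r = 2440 + 366.4 = 2806.4 km = 2.8064×10⁶ m.
For a circular orbit v = √(μ/r) = √(2.203×10¹³ / 2.806×10⁶) = √(7.850×10⁶) = 2802 m/s.

v ≈ 2800 m/s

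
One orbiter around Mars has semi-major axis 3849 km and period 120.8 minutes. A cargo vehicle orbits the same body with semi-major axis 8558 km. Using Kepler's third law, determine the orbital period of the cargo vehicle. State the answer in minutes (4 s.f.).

Kepler's third law: T² ∝ a³, so T₂ = T₁ (a₂/a₁)^(3/2).
a₂/a₁ = 2.223, (a₂/a₁)^(3/2) = 3.315.
T₂ = 120.8 × 3.315 = 400.5 minutes.

T₂ ≈ 400.5 minutes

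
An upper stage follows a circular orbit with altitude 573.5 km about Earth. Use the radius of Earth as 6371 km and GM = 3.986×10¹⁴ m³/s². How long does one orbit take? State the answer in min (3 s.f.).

r = 6371 + 573.5 = 6944.5 km = 6.9445×10⁶ m.
Kepler's third law: T = 2π√(r³/μ) = 2π√((6.944×10⁶)³ / 3.986×10¹⁴).
r³/μ = 8.402×10⁵ s², so T = 2π × 9.166×10² = 5.759×10³ s.
Converting: 5.759×10³ s ÷ 60.00 = 95.99 min.

T ≈ 96.0 min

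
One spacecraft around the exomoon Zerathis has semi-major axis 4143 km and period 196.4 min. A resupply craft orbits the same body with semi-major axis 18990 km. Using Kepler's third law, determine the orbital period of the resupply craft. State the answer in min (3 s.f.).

T₂ ≈ 1930 min

Kepler's third law: T² ∝ a³, so T₂ = T₁ (a₂/a₁)^(3/2).
a₂/a₁ = 4.584, (a₂/a₁)^(3/2) = 9.813.
T₂ = 196.4 × 9.813 = 1927 min.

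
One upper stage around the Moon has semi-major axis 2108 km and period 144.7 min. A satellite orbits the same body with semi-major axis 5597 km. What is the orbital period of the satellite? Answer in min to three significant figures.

T₂ ≈ 626 min

Kepler's third law: T² ∝ a³, so T₂ = T₁ (a₂/a₁)^(3/2).
a₂/a₁ = 2.655, (a₂/a₁)^(3/2) = 4.326.
T₂ = 144.7 × 4.326 = 626.0 min.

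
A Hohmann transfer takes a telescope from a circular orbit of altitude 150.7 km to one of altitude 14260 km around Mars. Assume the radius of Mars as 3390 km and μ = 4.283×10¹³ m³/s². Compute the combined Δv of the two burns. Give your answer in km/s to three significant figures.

r₁ = 3390 + 150.7 = 3540.7 km = 3.5407×10⁶ m.
r₂ = 3390 + 14260 = 17650 km = 1.7650×10⁷ m.
Transfer ellipse a_t = (r₁ + r₂)/2 = 1.060×10⁷ m.
At r₁: circular v_c1 = √(μ/r₁) = 3478 m/s; transfer-periapsis v_p = √[μ(2/r₁ − 1/a_t)] = 4489 m/s.
Δv₁ = v_p − v_c1 = 1011 m/s.
At r₂: circular v_c2 = √(μ/r₂) = 1558 m/s; transfer-apoapsis v_a = √[μ(2/r₂ − 1/a_t)] = 900.5 m/s.
Δv₂ = v_c2 − v_a = 657.3 m/s.
Total Δv = Δv₁ + Δv₂ = 1668 m/s = 1.668 km/s.

Δv_total ≈ 1.67 km/s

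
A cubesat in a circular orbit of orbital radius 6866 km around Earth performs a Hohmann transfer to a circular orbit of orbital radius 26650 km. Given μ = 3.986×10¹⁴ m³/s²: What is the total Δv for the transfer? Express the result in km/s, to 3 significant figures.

Δv_total ≈ 3.38 km/s

r₁ = 6866 km = 6.866×10⁶ m.
r₂ = 26650 km = 2.665×10⁷ m.
Transfer ellipse a_t = (r₁ + r₂)/2 = 1.676×10⁷ m.
At r₁: circular v_c1 = √(μ/r₁) = 7619 m/s; transfer-perigee v_p = √[μ(2/r₁ − 1/a_t)] = 9608 m/s.
Δv₁ = v_p − v_c1 = 1989 m/s.
At r₂: circular v_c2 = √(μ/r₂) = 3867 m/s; transfer-apogee v_a = √[μ(2/r₂ − 1/a_t)] = 2475 m/s.
Δv₂ = v_c2 − v_a = 1392 m/s.
Total Δv = Δv₁ + Δv₂ = 3381 m/s = 3.381 km/s.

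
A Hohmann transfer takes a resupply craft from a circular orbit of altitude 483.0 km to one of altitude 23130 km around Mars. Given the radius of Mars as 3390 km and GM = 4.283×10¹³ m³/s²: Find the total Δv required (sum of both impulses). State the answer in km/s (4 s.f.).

Δv_total ≈ 1.697 km/s

r₁ = 3390 + 483.0 = 3873.0 km = 3.8730×10⁶ m.
r₂ = 3390 + 23130 = 26520 km = 2.6520×10⁷ m.
Transfer ellipse a_t = (r₁ + r₂)/2 = 1.520×10⁷ m.
At r₁: circular v_c1 = √(μ/r₁) = 3325 m/s; transfer-periapsis v_p = √[μ(2/r₁ − 1/a_t)] = 4393 m/s.
Δv₁ = v_p − v_c1 = 1068 m/s.
At r₂: circular v_c2 = √(μ/r₂) = 1271 m/s; transfer-apoapsis v_a = √[μ(2/r₂ − 1/a_t)] = 641.6 m/s.
Δv₂ = v_c2 − v_a = 629.3 m/s.
Total Δv = Δv₁ + Δv₂ = 1697 m/s = 1.697 km/s.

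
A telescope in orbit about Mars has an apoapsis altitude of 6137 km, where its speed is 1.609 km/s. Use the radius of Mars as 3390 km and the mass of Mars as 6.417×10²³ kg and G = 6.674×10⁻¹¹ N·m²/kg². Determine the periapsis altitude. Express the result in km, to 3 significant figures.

μ = GM = 6.674×10⁻¹¹ × 6.417×10²³ = 4.283×10¹³ m³/s².
r_a = 3390 + 6137 = 9527.0 km = 9.527×10⁶ m.
Specific energy ε = v²/2 − μ/r = -3.201×10⁶ J/kg, so a = −μ/(2ε) = 6.690×10⁶ m.
The apsides satisfy r_p + r_a = 2a, so the periapsis radius is 2a − r_a = 3.853×10⁶ m = 3852.7 km.
Periapsis altitude = 3852.7 − 3390 = 462.71 km.

periapsis altitude ≈ 463 km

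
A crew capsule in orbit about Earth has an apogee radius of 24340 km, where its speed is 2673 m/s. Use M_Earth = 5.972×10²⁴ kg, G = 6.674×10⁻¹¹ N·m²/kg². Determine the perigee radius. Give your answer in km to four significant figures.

μ = GM = 6.674×10⁻¹¹ × 5.972×10²⁴ = 3.986×10¹⁴ m³/s².
r_a = 2.434×10⁷ m.
Specific energy ε = v²/2 − μ/r = -1.280×10⁷ J/kg, so a = −μ/(2ε) = 1.557×10⁷ m.
The apsides satisfy r_p + r_a = 2a, so the perigee radius is 2a − r_a = 6.792×10⁶ m = 6791.8 km.

perigee radius ≈ 6792 km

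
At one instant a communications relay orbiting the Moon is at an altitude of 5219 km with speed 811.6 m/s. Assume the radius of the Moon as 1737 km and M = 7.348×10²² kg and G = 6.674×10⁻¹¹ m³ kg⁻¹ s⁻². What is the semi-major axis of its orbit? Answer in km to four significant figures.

μ = GM = 6.674×10⁻¹¹ × 7.348×10²² = 4.904×10¹² m³/s².
r = 1737 + 5219 = 6956.0 km = 6.956×10⁶ m.
Vis-viva rearranged: 1/a = 2/r − v²/μ = 2.875×10⁻⁷ − 1.343×10⁻⁷ = 1.532×10⁻⁷ m⁻¹.
a = 6.527×10⁶ m = 6527.2 km.

a ≈ 6527 km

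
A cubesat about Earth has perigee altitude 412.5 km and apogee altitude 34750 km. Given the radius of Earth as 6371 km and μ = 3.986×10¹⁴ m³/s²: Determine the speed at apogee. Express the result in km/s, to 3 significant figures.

v ≈ 1.66 km/s

r_p = 6371 + 412.5 = 6783.5 km = 6.7835×10⁶ m.
r_a = 6371 + 34750 = 41121 km = 4.1121×10⁷ m.
Semi-major axis a = (r_p + r_a)/2 = 23952 km = 2.395×10⁷ m.
Vis-viva: v² = μ(2/r − 1/a) = 3.986×10¹⁴ × (4.864×10⁻⁸ − 4.175×10⁻⁸) = 2.745×10⁶ m²/s².
v = 1657 m/s = 1.657 km/s.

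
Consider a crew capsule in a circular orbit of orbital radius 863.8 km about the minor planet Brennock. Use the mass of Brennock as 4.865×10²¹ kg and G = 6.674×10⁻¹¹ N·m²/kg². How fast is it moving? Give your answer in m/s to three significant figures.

μ = GM = 6.674×10⁻¹¹ × 4.865×10²¹ = 3.247×10¹¹ m³/s².
r = 863.8 km = 8.638×10⁵ m.
For a circular orbit v = √(μ/r) = √(3.247×10¹¹ / 8.638×10⁵) = √(3.759×10⁵) = 613.1 m/s.

v ≈ 613 m/s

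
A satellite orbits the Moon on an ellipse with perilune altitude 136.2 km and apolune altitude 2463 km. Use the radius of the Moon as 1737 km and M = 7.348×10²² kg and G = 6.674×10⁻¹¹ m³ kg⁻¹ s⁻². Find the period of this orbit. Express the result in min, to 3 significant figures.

T ≈ 250 min

μ = GM = 6.674×10⁻¹¹ × 7.348×10²² = 4.904×10¹² m³/s².
r_p = 1737 + 136.2 = 1873.2 km = 1.8732×10⁶ m.
r_a = 1737 + 2463 = 4200.0 km = 4.2000×10⁶ m.
Semi-major axis a = (r_p + r_a)/2 = (1873.2 + 4200.0)/2 = 3036.6 km = 3.037×10⁶ m.
By Kepler's third law T = 2π√(a³/μ) = 2π × 2.389×10³ = 1.501×10⁴ s.
= 250.2 min.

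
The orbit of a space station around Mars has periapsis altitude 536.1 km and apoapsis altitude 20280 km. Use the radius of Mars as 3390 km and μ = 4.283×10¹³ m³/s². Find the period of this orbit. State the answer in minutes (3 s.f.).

T ≈ 820 minutes

r_p = 3390 + 536.1 = 3926.1 km = 3.9261×10⁶ m.
r_a = 3390 + 20280 = 23670 km = 2.3670×10⁷ m.
Semi-major axis a = (r_p + r_a)/2 = (3926.1 + 23670)/2 = 13798 km = 1.380×10⁷ m.
By Kepler's third law T = 2π√(a³/μ) = 2π × 7.832×10³ = 4.921×10⁴ s.
= 820.1 minutes.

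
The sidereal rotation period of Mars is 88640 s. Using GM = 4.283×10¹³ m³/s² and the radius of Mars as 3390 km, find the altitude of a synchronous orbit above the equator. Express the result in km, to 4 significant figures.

h_sync ≈ 17040 km

A synchronous orbit has period T, so by Kepler's third law a = (μT²/4π²)^(1/3).
μT²/4π² = 4.283×10¹³ × (8.864×10⁴)² / 39.48 = 8.524×10²¹ m³.
a = 2.043×10⁷ m = 20428 km.
Altitude h = a − R = 20428 − 3390 = 17038 km.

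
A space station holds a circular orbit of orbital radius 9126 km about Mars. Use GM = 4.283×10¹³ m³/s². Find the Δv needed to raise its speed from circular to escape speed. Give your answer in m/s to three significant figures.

Δv ≈ 897 m/s

r = 9126 km = 9.126×10⁶ m.
Circular speed v_c = √(μ/r) = 2166 m/s.
Escape speed v_esc = √(2μ/r) = √2 × v_c = 3064 m/s.
Δv = v_esc − v_c = 897.3 m/s.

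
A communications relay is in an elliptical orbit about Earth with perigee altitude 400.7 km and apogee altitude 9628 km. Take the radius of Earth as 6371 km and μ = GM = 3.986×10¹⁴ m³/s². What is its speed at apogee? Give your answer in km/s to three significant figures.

r_p = 6371 + 400.7 = 6771.7 km = 6.7717×10⁶ m.
r_a = 6371 + 9628 = 15999 km = 1.5999×10⁷ m.
Semi-major axis a = (r_p + r_a)/2 = 11385 km = 1.139×10⁷ m.
Vis-viva: v² = μ(2/r − 1/a) = 3.986×10¹⁴ × (1.250×10⁻⁷ − 8.783×10⁻⁸) = 1.482×10⁷ m²/s².
v = 3849 m/s = 3.849 km/s.

v ≈ 3.85 km/s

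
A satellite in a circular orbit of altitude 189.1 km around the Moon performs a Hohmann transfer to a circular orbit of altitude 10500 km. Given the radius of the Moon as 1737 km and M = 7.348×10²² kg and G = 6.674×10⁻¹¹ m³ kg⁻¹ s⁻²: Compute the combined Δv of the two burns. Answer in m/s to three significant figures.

Δv_total ≈ 805 m/s

μ = GM = 6.674×10⁻¹¹ × 7.348×10²² = 4.904×10¹² m³/s².
r₁ = 1737 + 189.1 = 1926.1 km = 1.9261×10⁶ m.
r₂ = 1737 + 10500 = 12237 km = 1.2237×10⁷ m.
Transfer ellipse a_t = (r₁ + r₂)/2 = 7.082×10⁶ m.
At r₁: circular v_c1 = √(μ/r₁) = 1596 m/s; transfer-perilune v_p = √[μ(2/r₁ − 1/a_t)] = 2098 m/s.
Δv₁ = v_p − v_c1 = 501.9 m/s.
At r₂: circular v_c2 = √(μ/r₂) = 633.1 m/s; transfer-apolune v_a = √[μ(2/r₂ − 1/a_t)] = 330.2 m/s.
Δv₂ = v_c2 − v_a = 302.9 m/s.
Total Δv = Δv₁ + Δv₂ = 804.8 m/s.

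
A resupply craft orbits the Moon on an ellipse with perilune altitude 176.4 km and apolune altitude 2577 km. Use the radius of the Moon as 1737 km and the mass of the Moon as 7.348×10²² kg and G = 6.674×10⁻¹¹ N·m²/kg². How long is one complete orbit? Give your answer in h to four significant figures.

μ = GM = 6.674×10⁻¹¹ × 7.348×10²² = 4.904×10¹² m³/s².
r_p = 1737 + 176.4 = 1913.4 km = 1.9134×10⁶ m.
r_a = 1737 + 2577 = 4314.0 km = 4.3140×10⁶ m.
Semi-major axis a = (r_p + r_a)/2 = (1913.4 + 4314.0)/2 = 3113.7 km = 3.114×10⁶ m.
By Kepler's third law T = 2π√(a³/μ) = 2π × 2.481×10³ = 1.559×10⁴ s.
= 4.330 h.

T ≈ 4.330 h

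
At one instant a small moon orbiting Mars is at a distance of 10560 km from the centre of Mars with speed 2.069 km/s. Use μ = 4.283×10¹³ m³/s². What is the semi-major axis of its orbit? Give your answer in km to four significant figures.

r = 1.056×10⁷ m.
Specific orbital energy ε = v²/2 − μ/r = (2069)²/2 − 4.283×10¹³/1.056×10⁷ = -1.915×10⁶ J/kg.
Since ε = −μ/(2a), a = −μ/(2ε) = 1.118×10⁷ m = 11180 km.

a ≈ 11180 km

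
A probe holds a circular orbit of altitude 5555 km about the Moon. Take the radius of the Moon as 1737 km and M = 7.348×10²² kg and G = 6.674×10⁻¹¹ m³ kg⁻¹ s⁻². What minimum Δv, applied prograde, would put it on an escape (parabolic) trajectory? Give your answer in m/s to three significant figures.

μ = GM = 6.674×10⁻¹¹ × 7.348×10²² = 4.904×10¹² m³/s².
r = 1737 + 5555 = 7292.0 km = 7.2920×10⁶ m.
Circular speed v_c = √(μ/r) = 820.1 m/s.
Escape speed v_esc = √(2μ/r) = √2 × v_c = 1160 m/s.
Δv = v_esc − v_c = 339.7 m/s.

Δv ≈ 340 m/s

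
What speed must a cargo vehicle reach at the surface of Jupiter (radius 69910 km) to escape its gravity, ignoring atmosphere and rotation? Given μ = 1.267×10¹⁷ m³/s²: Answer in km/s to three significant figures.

v_esc ≈ 60.2 km/s

r = R = 6.991×10⁷ m.
Escape speed v_esc = √(2μ/r) = √(2 × 1.267×10¹⁷ / 6.991×10⁷) = √(3.625×10⁹) = 60210 m/s.
= 60.21 km/s.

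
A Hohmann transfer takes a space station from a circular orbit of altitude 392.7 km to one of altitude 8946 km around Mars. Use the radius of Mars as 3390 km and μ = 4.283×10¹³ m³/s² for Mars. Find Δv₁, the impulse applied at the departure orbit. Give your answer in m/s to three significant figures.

Δv ≈ 798 m/s

r₁ = 3390 + 392.7 = 3782.7 km = 3.7827×10⁶ m.
r₂ = 3390 + 8946 = 12336 km = 1.2336×10⁷ m.
Transfer ellipse a_t = (r₁ + r₂)/2 = 8.059×10⁶ m.
At r₁: circular v_c1 = √(μ/r₁) = 3365 m/s; transfer-periapsis v_p = √[μ(2/r₁ − 1/a_t)] = 4163 m/s.
Δv₁ = v_p − v_c1 = 798.1 m/s.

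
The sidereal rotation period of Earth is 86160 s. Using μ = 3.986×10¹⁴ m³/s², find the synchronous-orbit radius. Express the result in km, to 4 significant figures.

A synchronous orbit has period T, so by Kepler's third law a = (μT²/4π²)^(1/3).
μT²/4π² = 3.986×10¹⁴ × (8.616×10⁴)² / 39.48 = 7.495×10²² m³.
a = 4.216×10⁷ m = 42163 km.

r_sync ≈ 42160 km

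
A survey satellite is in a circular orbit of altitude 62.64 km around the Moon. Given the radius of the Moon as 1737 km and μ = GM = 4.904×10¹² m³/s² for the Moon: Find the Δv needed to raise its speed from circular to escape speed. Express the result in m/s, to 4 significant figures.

Δv ≈ 683.8 m/s

r = 1737 + 62.64 = 1799.6 km = 1.7996×10⁶ m.
Circular speed v_c = √(μ/r) = 1651 m/s.
Escape speed v_esc = √(2μ/r) = √2 × v_c = 2335 m/s.
Δv = v_esc − v_c = 683.8 m/s.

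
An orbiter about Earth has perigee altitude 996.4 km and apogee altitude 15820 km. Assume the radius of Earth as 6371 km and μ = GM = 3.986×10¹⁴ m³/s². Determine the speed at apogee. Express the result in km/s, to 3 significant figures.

v ≈ 2.99 km/s

r_p = 6371 + 996.4 = 7367.4 km = 7.3674×10⁶ m.
r_a = 6371 + 15820 = 22191 km = 2.2191×10⁷ m.
Semi-major axis a = (r_p + r_a)/2 = 14779 km = 1.478×10⁷ m.
Vis-viva: v² = μ(2/r − 1/a) = 3.986×10¹⁴ × (9.013×10⁻⁸ − 6.766×10⁻⁸) = 8.954×10⁶ m²/s².
v = 2992 m/s = 2.992 km/s.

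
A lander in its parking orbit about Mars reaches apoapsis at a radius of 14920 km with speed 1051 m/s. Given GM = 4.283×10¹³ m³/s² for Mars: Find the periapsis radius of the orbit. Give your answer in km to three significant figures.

r_a = 1.492×10⁷ m.
Specific energy ε = v²/2 − μ/r = -2.318×10⁶ J/kg, so a = −μ/(2ε) = 9.237×10⁶ m.
The apsides satisfy r_p + r_a = 2a, so the periapsis radius is 2a − r_a = 3.554×10⁶ m = 3554.4 km.

periapsis radius ≈ 3550 km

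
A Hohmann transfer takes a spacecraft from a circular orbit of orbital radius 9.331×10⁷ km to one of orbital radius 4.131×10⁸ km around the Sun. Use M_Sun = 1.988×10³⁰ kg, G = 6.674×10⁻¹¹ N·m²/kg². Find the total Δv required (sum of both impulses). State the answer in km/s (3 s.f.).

Δv_total ≈ 17.5 km/s

μ = GM = 6.674×10⁻¹¹ × 1.988×10³⁰ = 1.327×10²⁰ m³/s².
r₁ = 9.331×10⁷ km = 9.331×10¹⁰ m.
r₂ = 4.131×10⁸ km = 4.131×10¹¹ m.
Transfer ellipse a_t = (r₁ + r₂)/2 = 2.532×10¹¹ m.
At r₁: circular v_c1 = √(μ/r₁) = 37710 m/s; transfer-perihelion v_p = √[μ(2/r₁ − 1/a_t)] = 48160 m/s.
Δv₁ = v_p − v_c1 = 10460 m/s.
At r₂: circular v_c2 = √(μ/r₂) = 17920 m/s; transfer-aphelion v_a = √[μ(2/r₂ − 1/a_t)] = 10880 m/s.
Δv₂ = v_c2 − v_a = 7042 m/s.
Total Δv = Δv₁ + Δv₂ = 17500 m/s = 17.50 km/s.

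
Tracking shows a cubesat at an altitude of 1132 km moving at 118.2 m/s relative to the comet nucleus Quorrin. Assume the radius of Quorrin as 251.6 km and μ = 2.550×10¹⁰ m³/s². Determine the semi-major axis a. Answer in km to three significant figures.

r = 251.6 + 1132 = 1383.6 km = 1.384×10⁶ m.
Vis-viva rearranged: 1/a = 2/r − v²/μ = 1.446×10⁻⁶ − 5.479×10⁻⁷ = 8.976×10⁻⁷ m⁻¹.
a = 1.114×10⁶ m = 1114.1 km.

a ≈ 1110 km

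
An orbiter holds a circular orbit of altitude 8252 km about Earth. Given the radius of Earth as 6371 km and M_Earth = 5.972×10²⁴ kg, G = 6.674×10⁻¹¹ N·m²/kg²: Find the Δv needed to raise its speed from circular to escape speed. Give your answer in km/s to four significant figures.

Δv ≈ 2.163 km/s

μ = GM = 6.674×10⁻¹¹ × 5.972×10²⁴ = 3.986×10¹⁴ m³/s².
r = 6371 + 8252 = 14623 km = 1.4623×10⁷ m.
Circular speed v_c = √(μ/r) = 5221 m/s.
Escape speed v_esc = √(2μ/r) = √2 × v_c = 7383 m/s.
Δv = v_esc − v_c = 2163 m/s = 2.163 km/s.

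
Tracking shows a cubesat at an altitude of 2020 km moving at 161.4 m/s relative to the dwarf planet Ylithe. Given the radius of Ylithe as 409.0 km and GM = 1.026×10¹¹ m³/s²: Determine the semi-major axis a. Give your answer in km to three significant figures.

r = 409.0 + 2020 = 2429.0 km = 2.429×10⁶ m.
Specific orbital energy ε = v²/2 − μ/r = (161.4)²/2 − 1.026×10¹¹/2.429×10⁶ = -2.921×10⁴ J/kg.
Since ε = −μ/(2a), a = −μ/(2ε) = 1.756×10⁶ m = 1756.0 km.

a ≈ 1760 km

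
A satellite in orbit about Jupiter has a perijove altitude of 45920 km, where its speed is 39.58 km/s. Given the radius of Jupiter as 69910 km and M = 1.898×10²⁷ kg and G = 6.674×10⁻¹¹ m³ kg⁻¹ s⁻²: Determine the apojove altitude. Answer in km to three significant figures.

apojove altitude ≈ 2.22×10⁵ km

μ = GM = 6.674×10⁻¹¹ × 1.898×10²⁷ = 1.267×10¹⁷ m³/s².
r_p = 69910 + 45920 = 1.1583×10⁵ km = 1.158×10⁸ m.
Specific energy ε = v²/2 − μ/r = -3.103×10⁸ J/kg, so a = −μ/(2ε) = 2.041×10⁸ m.
The apsides satisfy r_p + r_a = 2a, so the apojove radius is 2a − r_p = 2.924×10⁸ m = 2.9237×10⁵ km.
Apojove altitude = 2.9237×10⁵ − 69910 = 2.2246×10⁵ km.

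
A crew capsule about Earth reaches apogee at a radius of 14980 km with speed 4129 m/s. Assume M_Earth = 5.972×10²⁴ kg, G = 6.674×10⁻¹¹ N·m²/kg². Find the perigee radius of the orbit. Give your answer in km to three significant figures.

perigee radius ≈ 7060 km

μ = GM = 6.674×10⁻¹¹ × 5.972×10²⁴ = 3.986×10¹⁴ m³/s².
r_a = 1.498×10⁷ m.
Specific energy ε = v²/2 − μ/r = -1.808×10⁷ J/kg, so a = −μ/(2ε) = 1.102×10⁷ m.
The apsides satisfy r_p + r_a = 2a, so the perigee radius is 2a − r_a = 7.062×10⁶ m = 7061.7 km.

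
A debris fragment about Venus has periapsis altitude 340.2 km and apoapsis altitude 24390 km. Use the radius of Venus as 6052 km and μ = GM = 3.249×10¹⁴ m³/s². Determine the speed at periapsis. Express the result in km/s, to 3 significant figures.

v ≈ 9.17 km/s

r_p = 6052 + 340.2 = 6392.2 km = 6.3922×10⁶ m.
r_a = 6052 + 24390 = 30442 km = 3.0442×10⁷ m.
Semi-major axis a = (r_p + r_a)/2 = 18417 km = 1.842×10⁷ m.
Vis-viva: v² = μ(2/r − 1/a) = 3.249×10¹⁴ × (3.129×10⁻⁷ − 5.430×10⁻⁸) = 8.401×10⁷ m²/s².
v = 9166 m/s = 9.166 km/s.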